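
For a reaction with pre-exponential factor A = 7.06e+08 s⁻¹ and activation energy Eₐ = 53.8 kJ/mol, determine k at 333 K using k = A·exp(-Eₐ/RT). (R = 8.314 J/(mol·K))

2.57e+00 s⁻¹

Step 1: Use the Arrhenius equation: k = A × exp(-Eₐ/RT)
Step 2: Convert Eₐ to J/mol: 53.8 kJ/mol = 53800 J/mol
Step 3: Calculate the exponent: -Eₐ/(RT) = -53800/(8.314 × 333) = -19.43247
Step 4: k = 7.06e+08 × exp(-19.43247)
Step 5: k = 7.06e+08 × 3.63568e-09 = 2.5668e+00 s⁻¹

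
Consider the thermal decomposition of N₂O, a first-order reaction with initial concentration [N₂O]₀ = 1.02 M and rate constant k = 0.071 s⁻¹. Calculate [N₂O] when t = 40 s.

0.05959 M

Step 1: For a first-order reaction: [N₂O] = [N₂O]₀ × e^(-kt)
Step 2: [N₂O] = 1.02 × e^(-0.071 × 40)
Step 3: [N₂O] = 1.02 × e^(-2.84)
Step 4: [N₂O] = 1.02 × 0.0584257 = 0.05959 M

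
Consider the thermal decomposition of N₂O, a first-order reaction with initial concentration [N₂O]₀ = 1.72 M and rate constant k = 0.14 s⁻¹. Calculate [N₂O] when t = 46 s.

0.002746 M

Step 1: For a first-order reaction: [N₂O] = [N₂O]₀ × e^(-kt)
Step 2: [N₂O] = 1.72 × e^(-0.14 × 46)
Step 3: [N₂O] = 1.72 × e^(-6.44)
Step 4: [N₂O] = 1.72 × 0.00159641 = 0.002746 M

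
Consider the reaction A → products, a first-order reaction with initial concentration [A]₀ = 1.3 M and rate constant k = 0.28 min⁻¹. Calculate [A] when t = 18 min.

0.008416 M

Step 1: For a first-order reaction: [A] = [A]₀ × e^(-kt)
Step 2: [A] = 1.3 × e^(-0.28 × 18)
Step 3: [A] = 1.3 × e^(-5.04)
Step 4: [A] = 1.3 × 0.00647375 = 0.008416 M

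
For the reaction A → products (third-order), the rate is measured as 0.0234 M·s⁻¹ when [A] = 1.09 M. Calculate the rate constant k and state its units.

0.01807 M⁻²·s⁻¹

Step 1: rate = k[A]^3, so k = rate / [A]^3.
Step 2: k = 0.0234 / (1.09)^3 = 0.0234 / 1.295.
Step 3: k = 0.01807 M⁻²·s⁻¹.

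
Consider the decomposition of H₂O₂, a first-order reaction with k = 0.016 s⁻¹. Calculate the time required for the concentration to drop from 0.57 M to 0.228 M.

57.27 s

Step 1: For first-order: t = ln([H₂O₂]₀/[H₂O₂])/k
Step 2: t = ln(0.57/0.228)/0.016
Step 3: t = ln(2.5)/0.016
Step 4: t = 0.9163/0.016 = 57.27 s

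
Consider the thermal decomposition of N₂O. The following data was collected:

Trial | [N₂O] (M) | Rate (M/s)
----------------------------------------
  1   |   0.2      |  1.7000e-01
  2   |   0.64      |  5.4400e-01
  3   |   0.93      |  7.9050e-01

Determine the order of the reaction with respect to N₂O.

first order (1)

Step 1: Compare trials to find order n where rate₂/rate₁ = ([N₂O]₂/[N₂O]₁)^n
Step 2: rate₂/rate₁ = 5.4400e-01/1.7000e-01 = 3.2
Step 3: [N₂O]₂/[N₂O]₁ = 0.64/0.2 = 3.2
Step 4: n = ln(3.2)/ln(3.2) = 1.00 ≈ 1
Step 5: The reaction is first order in N₂O.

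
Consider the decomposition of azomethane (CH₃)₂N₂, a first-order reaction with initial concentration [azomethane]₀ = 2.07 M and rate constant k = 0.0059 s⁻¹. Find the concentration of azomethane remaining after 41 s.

1.625 M

Step 1: For a first-order reaction: [azomethane] = [azomethane]₀ × e^(-kt)
Step 2: [azomethane] = 2.07 × e^(-0.0059 × 41)
Step 3: [azomethane] = 2.07 × e^(-0.2419)
Step 4: [azomethane] = 2.07 × 0.785135 = 1.625 M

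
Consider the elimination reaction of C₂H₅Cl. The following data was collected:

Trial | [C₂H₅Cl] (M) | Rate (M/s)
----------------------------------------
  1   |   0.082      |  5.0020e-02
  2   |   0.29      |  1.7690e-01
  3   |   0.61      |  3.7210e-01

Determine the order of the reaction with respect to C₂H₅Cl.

first order (1)

Step 1: Compare trials to find order n where rate₂/rate₁ = ([C₂H₅Cl]₂/[C₂H₅Cl]₁)^n
Step 2: rate₂/rate₁ = 1.7690e-01/5.0020e-02 = 3.537
Step 3: [C₂H₅Cl]₂/[C₂H₅Cl]₁ = 0.29/0.082 = 3.537
Step 4: n = ln(3.537)/ln(3.537) = 1.00 ≈ 1
Step 5: The reaction is first order in C₂H₅Cl.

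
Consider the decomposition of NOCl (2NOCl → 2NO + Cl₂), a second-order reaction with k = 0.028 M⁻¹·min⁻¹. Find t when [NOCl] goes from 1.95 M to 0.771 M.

28.01 min

Step 1: For second-order: t = (1/[NOCl] - 1/[NOCl]₀)/k
Step 2: t = (1/0.771 - 1/1.95)/0.028
Step 3: t = (1.297 - 0.5128)/0.028
Step 4: t = 0.7842/0.028 = 28.01 min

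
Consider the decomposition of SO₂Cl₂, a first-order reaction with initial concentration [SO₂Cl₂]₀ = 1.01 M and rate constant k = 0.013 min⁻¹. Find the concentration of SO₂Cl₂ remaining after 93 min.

0.3015 M

Step 1: For a first-order reaction: [SO₂Cl₂] = [SO₂Cl₂]₀ × e^(-kt)
Step 2: [SO₂Cl₂] = 1.01 × e^(-0.013 × 93)
Step 3: [SO₂Cl₂] = 1.01 × e^(-1.209)
Step 4: [SO₂Cl₂] = 1.01 × 0.298496 = 0.3015 M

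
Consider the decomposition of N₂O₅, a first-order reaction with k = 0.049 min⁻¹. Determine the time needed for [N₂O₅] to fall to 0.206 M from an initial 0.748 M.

26.32 min

Step 1: For first-order: t = ln([N₂O₅]₀/[N₂O₅])/k
Step 2: t = ln(0.748/0.206)/0.049
Step 3: t = ln(3.631)/0.049
Step 4: t = 1.29/0.049 = 26.32 min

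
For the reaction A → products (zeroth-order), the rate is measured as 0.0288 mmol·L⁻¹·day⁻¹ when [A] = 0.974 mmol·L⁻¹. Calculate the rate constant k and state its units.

0.0288 mmol·L⁻¹·day⁻¹

Step 1: For a zeroth-order reaction, rate = k (independent of concentration).
Step 2: k = rate = 0.0288 mmol·L⁻¹·day⁻¹.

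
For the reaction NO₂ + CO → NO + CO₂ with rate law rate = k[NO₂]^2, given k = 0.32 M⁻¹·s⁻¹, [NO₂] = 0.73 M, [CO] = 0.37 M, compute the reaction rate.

0.1705 M/s

Step 1: The rate law is rate = k[NO₂]^2
Step 2: Note that the rate does not depend on [CO] (zero order in CO).
Step 3: rate = 0.32 × (0.73)^2 = 0.170528 M/s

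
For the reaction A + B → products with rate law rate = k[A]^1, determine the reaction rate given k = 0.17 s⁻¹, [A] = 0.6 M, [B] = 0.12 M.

0.102 M/s

Step 1: The rate law is rate = k[A]^1
Step 2: Note that the rate does not depend on [B] (zero order in B).
Step 3: rate = 0.17 × (0.6)^1 = 0.102 M/s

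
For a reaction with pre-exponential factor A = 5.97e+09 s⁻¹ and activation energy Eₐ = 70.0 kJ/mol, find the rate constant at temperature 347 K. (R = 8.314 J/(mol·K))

1.73e-01 s⁻¹

Step 1: Use the Arrhenius equation: k = A × exp(-Eₐ/RT)
Step 2: Convert Eₐ to J/mol: 70.0 kJ/mol = 70000 J/mol
Step 3: Calculate the exponent: -Eₐ/(RT) = -70000/(8.314 × 347) = -24.26378
Step 4: k = 5.97e+09 × exp(-24.26378)
Step 5: k = 5.97e+09 × 2.89984e-11 = 1.7312e-01 s⁻¹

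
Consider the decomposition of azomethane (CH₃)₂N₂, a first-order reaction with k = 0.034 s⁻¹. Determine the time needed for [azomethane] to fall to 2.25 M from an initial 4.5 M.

20.39 s

Step 1: For first-order: t = ln([azomethane]₀/[azomethane])/k
Step 2: t = ln(4.5/2.25)/0.034
Step 3: t = ln(2)/0.034
Step 4: t = 0.6931/0.034 = 20.39 s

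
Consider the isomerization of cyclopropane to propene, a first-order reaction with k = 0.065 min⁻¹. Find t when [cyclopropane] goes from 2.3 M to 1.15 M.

10.66 min

Step 1: For first-order: t = ln([cyclopropane]₀/[cyclopropane])/k
Step 2: t = ln(2.3/1.15)/0.065
Step 3: t = ln(2)/0.065
Step 4: t = 0.6931/0.065 = 10.66 min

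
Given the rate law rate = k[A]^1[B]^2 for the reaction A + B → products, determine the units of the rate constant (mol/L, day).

(mol/L)⁻²·day⁻¹

Step 1: Overall order = 1 + 2 = 3.
Step 2: rate has units mol/L·day⁻¹; [A]^1[B]^2 has units (mol/L)^3.
Step 3: k = rate/([A]^1[B]^2), so units of k = (mol/L)^(1-3)·day⁻¹ = (mol/L)⁻²·day⁻¹.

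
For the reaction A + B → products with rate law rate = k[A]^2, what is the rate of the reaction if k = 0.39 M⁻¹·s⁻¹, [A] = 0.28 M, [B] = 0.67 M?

0.03058 M/s

Step 1: The rate law is rate = k[A]^2
Step 2: Note that the rate does not depend on [B] (zero order in B).
Step 3: rate = 0.39 × (0.28)^2 = 0.030576 M/s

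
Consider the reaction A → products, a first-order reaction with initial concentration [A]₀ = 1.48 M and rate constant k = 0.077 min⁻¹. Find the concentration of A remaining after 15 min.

0.4663 M

Step 1: For a first-order reaction: [A] = [A]₀ × e^(-kt)
Step 2: [A] = 1.48 × e^(-0.077 × 15)
Step 3: [A] = 1.48 × e^(-1.155)
Step 4: [A] = 1.48 × 0.315058 = 0.4663 M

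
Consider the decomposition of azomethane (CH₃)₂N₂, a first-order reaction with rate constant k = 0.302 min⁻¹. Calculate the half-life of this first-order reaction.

2.295 min

Step 1: For a first-order reaction, t₁/₂ = ln(2)/k
Step 2: t₁/₂ = ln(2)/0.302
Step 3: t₁/₂ = 0.6931/0.302 = 2.295 min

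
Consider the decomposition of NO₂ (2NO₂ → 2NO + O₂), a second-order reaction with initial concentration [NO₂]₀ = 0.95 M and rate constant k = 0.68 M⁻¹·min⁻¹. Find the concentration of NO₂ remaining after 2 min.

0.4145 M

Step 1: For a second-order reaction: 1/[NO₂] = 1/[NO₂]₀ + kt
Step 2: 1/[NO₂] = 1/0.95 + 0.68 × 2
Step 3: 1/[NO₂] = 1.053 + 1.36 = 2.413
Step 4: [NO₂] = 1/2.413 = 0.4145 M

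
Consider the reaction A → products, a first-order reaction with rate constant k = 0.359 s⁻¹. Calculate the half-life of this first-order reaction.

1.931 s

Step 1: For a first-order reaction, t₁/₂ = ln(2)/k
Step 2: t₁/₂ = ln(2)/0.359
Step 3: t₁/₂ = 0.6931/0.359 = 1.931 s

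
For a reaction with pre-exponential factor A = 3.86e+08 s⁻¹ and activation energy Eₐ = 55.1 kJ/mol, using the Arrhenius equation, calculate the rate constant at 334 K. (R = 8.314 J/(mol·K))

9.31e-01 s⁻¹

Step 1: Use the Arrhenius equation: k = A × exp(-Eₐ/RT)
Step 2: Convert Eₐ to J/mol: 55.1 kJ/mol = 55100 J/mol
Step 3: Calculate the exponent: -Eₐ/(RT) = -55100/(8.314 × 334) = -19.84244
Step 4: k = 3.86e+08 × exp(-19.84244)
Step 5: k = 3.86e+08 × 2.41289e-09 = 9.3138e-01 s⁻¹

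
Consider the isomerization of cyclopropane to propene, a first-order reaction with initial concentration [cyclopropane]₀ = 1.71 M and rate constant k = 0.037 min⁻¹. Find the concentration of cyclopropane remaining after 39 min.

0.4039 M

Step 1: For a first-order reaction: [cyclopropane] = [cyclopropane]₀ × e^(-kt)
Step 2: [cyclopropane] = 1.71 × e^(-0.037 × 39)
Step 3: [cyclopropane] = 1.71 × e^(-1.443)
Step 4: [cyclopropane] = 1.71 × 0.236218 = 0.4039 M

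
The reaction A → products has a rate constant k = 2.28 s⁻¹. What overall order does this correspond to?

first order (1)

Step 1: The units of k for an nth-order reaction are (concentration)^(1-n)·(time)⁻¹.
Step 2: Here k has units s⁻¹, so the concentration exponent is 0.
Step 3: 1 - n = 0 ⇒ n = 1. The reaction is first order.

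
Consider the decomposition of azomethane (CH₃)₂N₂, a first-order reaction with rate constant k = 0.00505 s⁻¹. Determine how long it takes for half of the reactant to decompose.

137.3 s

Step 1: For a first-order reaction, t₁/₂ = ln(2)/k
Step 2: t₁/₂ = ln(2)/0.00505
Step 3: t₁/₂ = 0.6931/0.00505 = 137.3 s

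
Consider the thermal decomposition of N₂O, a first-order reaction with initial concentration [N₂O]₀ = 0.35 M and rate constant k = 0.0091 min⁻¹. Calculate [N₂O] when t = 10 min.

0.3196 M

Step 1: For a first-order reaction: [N₂O] = [N₂O]₀ × e^(-kt)
Step 2: [N₂O] = 0.35 × e^(-0.0091 × 10)
Step 3: [N₂O] = 0.35 × e^(-0.091)
Step 4: [N₂O] = 0.35 × 0.913018 = 0.3196 M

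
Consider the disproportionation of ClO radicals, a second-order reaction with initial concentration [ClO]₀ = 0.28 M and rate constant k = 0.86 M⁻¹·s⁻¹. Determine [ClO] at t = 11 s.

0.07674 M

Step 1: For a second-order reaction: 1/[ClO] = 1/[ClO]₀ + kt
Step 2: 1/[ClO] = 1/0.28 + 0.86 × 11
Step 3: 1/[ClO] = 3.571 + 9.46 = 13.03
Step 4: [ClO] = 1/13.03 = 0.07674 M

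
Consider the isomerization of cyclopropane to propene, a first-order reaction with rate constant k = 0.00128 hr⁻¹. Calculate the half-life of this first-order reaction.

541.5 hr

Step 1: For a first-order reaction, t₁/₂ = ln(2)/k
Step 2: t₁/₂ = ln(2)/0.00128
Step 3: t₁/₂ = 0.6931/0.00128 = 541.5 hr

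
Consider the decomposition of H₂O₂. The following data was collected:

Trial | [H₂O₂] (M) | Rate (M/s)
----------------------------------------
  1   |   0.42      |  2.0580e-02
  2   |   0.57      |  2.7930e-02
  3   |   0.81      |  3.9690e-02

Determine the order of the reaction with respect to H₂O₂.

first order (1)

Step 1: Compare trials to find order n where rate₂/rate₁ = ([H₂O₂]₂/[H₂O₂]₁)^n
Step 2: rate₂/rate₁ = 2.7930e-02/2.0580e-02 = 1.357
Step 3: [H₂O₂]₂/[H₂O₂]₁ = 0.57/0.42 = 1.357
Step 4: n = ln(1.357)/ln(1.357) = 1.00 ≈ 1
Step 5: The reaction is first order in H₂O₂.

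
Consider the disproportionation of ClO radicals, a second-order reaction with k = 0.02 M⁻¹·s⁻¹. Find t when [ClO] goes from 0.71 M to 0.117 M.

356.9 s

Step 1: For second-order: t = (1/[ClO] - 1/[ClO]₀)/k
Step 2: t = (1/0.117 - 1/0.71)/0.02
Step 3: t = (8.547 - 1.408)/0.02
Step 4: t = 7.139/0.02 = 356.9 s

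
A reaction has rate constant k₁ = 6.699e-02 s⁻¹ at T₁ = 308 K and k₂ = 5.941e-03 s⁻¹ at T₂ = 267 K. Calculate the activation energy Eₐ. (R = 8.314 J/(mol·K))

40.4 kJ/mol

Step 1: Use the two-temperature Arrhenius form: ln(k₂/k₁) = -Eₐ/R × (1/T₂ - 1/T₁)
Step 2: ln(k₂/k₁) = ln(5.941e-03/6.699e-02) = ln(0.0886849) = -2.42267
Step 3: 1/T₂ - 1/T₁ = 1/267 - 1/308 = 4.985651e-04 K⁻¹
Step 4: Eₐ = -R × ln(k₂/k₁) / (1/T₂ - 1/T₁) = -8.314 × -2.42267 / 4.985651e-04
Step 5: Eₐ = 4.0400e+04 J/mol = 40.4 kJ/mol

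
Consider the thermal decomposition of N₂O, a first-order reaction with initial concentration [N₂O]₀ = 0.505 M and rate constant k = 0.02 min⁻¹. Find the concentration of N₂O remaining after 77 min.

0.1083 M

Step 1: For a first-order reaction: [N₂O] = [N₂O]₀ × e^(-kt)
Step 2: [N₂O] = 0.505 × e^(-0.02 × 77)
Step 3: [N₂O] = 0.505 × e^(-1.54)
Step 4: [N₂O] = 0.505 × 0.214381 = 0.1083 M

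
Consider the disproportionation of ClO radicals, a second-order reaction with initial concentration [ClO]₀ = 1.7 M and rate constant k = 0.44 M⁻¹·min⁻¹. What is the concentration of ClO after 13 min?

0.1585 M

Step 1: For a second-order reaction: 1/[ClO] = 1/[ClO]₀ + kt
Step 2: 1/[ClO] = 1/1.7 + 0.44 × 13
Step 3: 1/[ClO] = 0.5882 + 5.72 = 6.308
Step 4: [ClO] = 1/6.308 = 0.1585 M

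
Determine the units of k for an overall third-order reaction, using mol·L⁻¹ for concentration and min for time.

(mol·L⁻¹)⁻²·min⁻¹

Step 1: For overall order n, rate = k × (concentration)^n.
Step 2: Rate has units mol·L⁻¹·min⁻¹; concentration term has units (mol·L⁻¹)^3.
Step 3: k = rate / (concentration)^n, so units of k = (mol·L⁻¹)^(1-3)·min⁻¹ = (mol·L⁻¹)⁻²·min⁻¹.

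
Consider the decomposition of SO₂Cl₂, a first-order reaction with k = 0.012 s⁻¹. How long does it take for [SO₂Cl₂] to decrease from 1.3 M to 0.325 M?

115.5 s

Step 1: For first-order: t = ln([SO₂Cl₂]₀/[SO₂Cl₂])/k
Step 2: t = ln(1.3/0.325)/0.012
Step 3: t = ln(4)/0.012
Step 4: t = 1.386/0.012 = 115.5 s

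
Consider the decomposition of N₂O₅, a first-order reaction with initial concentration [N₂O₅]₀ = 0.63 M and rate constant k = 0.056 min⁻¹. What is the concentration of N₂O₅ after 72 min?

0.01118 M

Step 1: For a first-order reaction: [N₂O₅] = [N₂O₅]₀ × e^(-kt)
Step 2: [N₂O₅] = 0.63 × e^(-0.056 × 72)
Step 3: [N₂O₅] = 0.63 × e^(-4.032)
Step 4: [N₂O₅] = 0.63 × 0.0177388 = 0.01118 M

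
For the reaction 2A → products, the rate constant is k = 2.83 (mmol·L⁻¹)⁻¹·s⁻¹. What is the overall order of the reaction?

second order (2)

Step 1: The units of k for an nth-order reaction are (concentration)^(1-n)·(time)⁻¹.
Step 2: Here k has units (mmol·L⁻¹)⁻¹·s⁻¹, so the concentration exponent is -1.
Step 3: 1 - n = -1 ⇒ n = 2. The reaction is second order.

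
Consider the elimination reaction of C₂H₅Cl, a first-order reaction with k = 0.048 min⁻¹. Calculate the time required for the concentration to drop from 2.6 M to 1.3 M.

14.44 min

Step 1: For first-order: t = ln([C₂H₅Cl]₀/[C₂H₅Cl])/k
Step 2: t = ln(2.6/1.3)/0.048
Step 3: t = ln(2)/0.048
Step 4: t = 0.6931/0.048 = 14.44 min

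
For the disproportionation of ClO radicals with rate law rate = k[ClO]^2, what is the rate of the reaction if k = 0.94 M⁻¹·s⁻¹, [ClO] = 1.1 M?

1.137 M/s

Step 1: Identify the rate law: rate = k[ClO]^2
Step 2: Substitute values: rate = 0.94 × (1.1)^2
Step 3: Calculate: rate = 0.94 × 1.21 = 1.1374 M/s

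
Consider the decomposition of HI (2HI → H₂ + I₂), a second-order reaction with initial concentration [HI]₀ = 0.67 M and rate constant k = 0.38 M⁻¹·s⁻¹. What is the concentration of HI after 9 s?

0.2036 M

Step 1: For a second-order reaction: 1/[HI] = 1/[HI]₀ + kt
Step 2: 1/[HI] = 1/0.67 + 0.38 × 9
Step 3: 1/[HI] = 1.493 + 3.42 = 4.913
Step 4: [HI] = 1/4.913 = 0.2036 M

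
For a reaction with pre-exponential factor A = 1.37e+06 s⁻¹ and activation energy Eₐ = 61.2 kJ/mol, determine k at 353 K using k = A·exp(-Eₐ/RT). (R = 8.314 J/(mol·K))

1.20e-03 s⁻¹

Step 1: Use the Arrhenius equation: k = A × exp(-Eₐ/RT)
Step 2: Convert Eₐ to J/mol: 61.2 kJ/mol = 61200 J/mol
Step 3: Calculate the exponent: -Eₐ/(RT) = -61200/(8.314 × 353) = -20.85291
Step 4: k = 1.37e+06 × exp(-20.85291)
Step 5: k = 1.37e+06 × 8.78408e-10 = 1.2034e-03 s⁻¹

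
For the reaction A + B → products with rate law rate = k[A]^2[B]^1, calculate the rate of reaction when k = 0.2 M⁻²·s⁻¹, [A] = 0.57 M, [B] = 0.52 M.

0.03379 M/s

Step 1: The rate law is rate = k[A]^2[B]^1
Step 2: Substitute: rate = 0.2 × (0.57)^2 × (0.52)^1
Step 3: rate = 0.2 × 0.3249 × 0.52 = 0.0337896 M/s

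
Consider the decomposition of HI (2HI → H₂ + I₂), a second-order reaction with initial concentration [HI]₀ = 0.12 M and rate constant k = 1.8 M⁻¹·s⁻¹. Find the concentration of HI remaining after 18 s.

0.02455 M

Step 1: For a second-order reaction: 1/[HI] = 1/[HI]₀ + kt
Step 2: 1/[HI] = 1/0.12 + 1.8 × 18
Step 3: 1/[HI] = 8.333 + 32.4 = 40.73
Step 4: [HI] = 1/40.73 = 0.02455 M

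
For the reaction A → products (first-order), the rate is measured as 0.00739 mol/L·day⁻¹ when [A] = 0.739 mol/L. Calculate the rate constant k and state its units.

0.01 day⁻¹

Step 1: rate = k[A]^1, so k = rate / [A]^1.
Step 2: k = 0.00739 / (0.739)^1 = 0.00739 / 0.739.
Step 3: k = 0.01 day⁻¹.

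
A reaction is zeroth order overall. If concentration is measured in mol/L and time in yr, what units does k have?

mol/L·yr⁻¹

Step 1: For overall order n, rate = k × (concentration)^n.
Step 2: Rate has units mol/L·yr⁻¹; concentration term has units (mol/L)^0.
Step 3: k = rate / (concentration)^n, so units of k = (mol/L)^(1-0)·yr⁻¹ = mol/L·yr⁻¹.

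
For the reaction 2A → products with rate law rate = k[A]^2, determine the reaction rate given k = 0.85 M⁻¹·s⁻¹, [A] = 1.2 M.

1.224 M/s

Step 1: Identify the rate law: rate = k[A]^2
Step 2: Substitute values: rate = 0.85 × (1.2)^2
Step 3: Calculate: rate = 0.85 × 1.44 = 1.224 M/s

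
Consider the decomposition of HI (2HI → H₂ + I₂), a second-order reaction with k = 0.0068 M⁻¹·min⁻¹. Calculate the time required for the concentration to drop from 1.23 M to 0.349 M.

301.8 min

Step 1: For second-order: t = (1/[HI] - 1/[HI]₀)/k
Step 2: t = (1/0.349 - 1/1.23)/0.0068
Step 3: t = (2.865 - 0.813)/0.0068
Step 4: t = 2.052/0.0068 = 301.8 min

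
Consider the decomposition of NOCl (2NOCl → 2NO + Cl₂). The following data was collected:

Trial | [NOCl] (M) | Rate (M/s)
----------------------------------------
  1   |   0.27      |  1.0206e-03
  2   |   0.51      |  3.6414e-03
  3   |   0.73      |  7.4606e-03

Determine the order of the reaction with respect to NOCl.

second order (2)

Step 1: Compare trials to find order n where rate₂/rate₁ = ([NOCl]₂/[NOCl]₁)^n
Step 2: rate₂/rate₁ = 3.6414e-03/1.0206e-03 = 3.568
Step 3: [NOCl]₂/[NOCl]₁ = 0.51/0.27 = 1.889
Step 4: n = ln(3.568)/ln(1.889) = 2.00 ≈ 2
Step 5: The reaction is second order in NOCl.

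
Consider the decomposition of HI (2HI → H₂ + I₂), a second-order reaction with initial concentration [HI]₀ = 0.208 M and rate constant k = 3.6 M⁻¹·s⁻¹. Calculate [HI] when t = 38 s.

0.007062 M

Step 1: For a second-order reaction: 1/[HI] = 1/[HI]₀ + kt
Step 2: 1/[HI] = 1/0.208 + 3.6 × 38
Step 3: 1/[HI] = 4.808 + 136.8 = 141.6
Step 4: [HI] = 1/141.6 = 0.007062 M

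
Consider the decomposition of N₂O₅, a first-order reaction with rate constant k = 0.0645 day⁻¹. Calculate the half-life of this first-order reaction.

10.75 day

Step 1: For a first-order reaction, t₁/₂ = ln(2)/k
Step 2: t₁/₂ = ln(2)/0.0645
Step 3: t₁/₂ = 0.6931/0.0645 = 10.75 day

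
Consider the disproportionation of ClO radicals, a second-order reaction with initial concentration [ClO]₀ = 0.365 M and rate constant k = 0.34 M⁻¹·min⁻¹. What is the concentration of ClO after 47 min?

0.05342 M

Step 1: For a second-order reaction: 1/[ClO] = 1/[ClO]₀ + kt
Step 2: 1/[ClO] = 1/0.365 + 0.34 × 47
Step 3: 1/[ClO] = 2.74 + 15.98 = 18.72
Step 4: [ClO] = 1/18.72 = 0.05342 M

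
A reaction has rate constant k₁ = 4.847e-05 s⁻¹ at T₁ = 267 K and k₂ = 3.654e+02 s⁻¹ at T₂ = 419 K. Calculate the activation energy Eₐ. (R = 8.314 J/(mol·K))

96.9 kJ/mol

Step 1: Use the two-temperature Arrhenius form: ln(k₂/k₁) = -Eₐ/R × (1/T₂ - 1/T₁)
Step 2: ln(k₂/k₁) = ln(3.654e+02/4.847e-05) = ln(7.53868e+06) = 15.8356
Step 3: 1/T₂ - 1/T₁ = 1/419 - 1/267 = -1.358684e-03 K⁻¹
Step 4: Eₐ = -R × ln(k₂/k₁) / (1/T₂ - 1/T₁) = -8.314 × 15.8356 / -1.358684e-03
Step 5: Eₐ = 9.6900e+04 J/mol = 96.9 kJ/mol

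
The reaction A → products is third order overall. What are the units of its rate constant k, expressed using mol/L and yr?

(mol/L)⁻²·yr⁻¹

Step 1: For overall order n, rate = k × (concentration)^n.
Step 2: Rate has units mol/L·yr⁻¹; concentration term has units (mol/L)^3.
Step 3: k = rate / (concentration)^n, so units of k = (mol/L)^(1-3)·yr⁻¹ = (mol/L)⁻²·yr⁻¹.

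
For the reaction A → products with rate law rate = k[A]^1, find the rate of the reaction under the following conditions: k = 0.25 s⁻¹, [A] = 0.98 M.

0.245 M/s

Step 1: Identify the rate law: rate = k[A]^1
Step 2: Substitute values: rate = 0.25 × (0.98)^1
Step 3: Calculate: rate = 0.25 × 0.98 = 0.245 M/s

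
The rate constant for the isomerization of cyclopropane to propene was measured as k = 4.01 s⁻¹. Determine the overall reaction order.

first order (1)

Step 1: The units of k for an nth-order reaction are (concentration)^(1-n)·(time)⁻¹.
Step 2: Here k has units s⁻¹, so the concentration exponent is 0.
Step 3: 1 - n = 0 ⇒ n = 1. The reaction is first order.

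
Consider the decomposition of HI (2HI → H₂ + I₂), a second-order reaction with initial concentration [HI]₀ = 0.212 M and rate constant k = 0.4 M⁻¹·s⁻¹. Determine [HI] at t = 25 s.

0.06795 M

Step 1: For a second-order reaction: 1/[HI] = 1/[HI]₀ + kt
Step 2: 1/[HI] = 1/0.212 + 0.4 × 25
Step 3: 1/[HI] = 4.717 + 10 = 14.72
Step 4: [HI] = 1/14.72 = 0.06795 M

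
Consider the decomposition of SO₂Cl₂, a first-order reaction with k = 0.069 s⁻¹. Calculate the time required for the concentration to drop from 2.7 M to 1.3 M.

10.59 s

Step 1: For first-order: t = ln([SO₂Cl₂]₀/[SO₂Cl₂])/k
Step 2: t = ln(2.7/1.3)/0.069
Step 3: t = ln(2.077)/0.069
Step 4: t = 0.7309/0.069 = 10.59 s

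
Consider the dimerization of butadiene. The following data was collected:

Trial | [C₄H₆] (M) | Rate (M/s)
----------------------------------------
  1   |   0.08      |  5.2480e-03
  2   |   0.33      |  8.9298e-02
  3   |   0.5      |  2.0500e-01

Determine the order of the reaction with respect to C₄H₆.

second order (2)

Step 1: Compare trials to find order n where rate₂/rate₁ = ([C₄H₆]₂/[C₄H₆]₁)^n
Step 2: rate₂/rate₁ = 8.9298e-02/5.2480e-03 = 17.02
Step 3: [C₄H₆]₂/[C₄H₆]₁ = 0.33/0.08 = 4.125
Step 4: n = ln(17.02)/ln(4.125) = 2.00 ≈ 2
Step 5: The reaction is second order in C₄H₆.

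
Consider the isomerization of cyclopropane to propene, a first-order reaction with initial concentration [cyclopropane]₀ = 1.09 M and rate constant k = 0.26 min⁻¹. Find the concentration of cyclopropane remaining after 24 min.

0.002125 M

Step 1: For a first-order reaction: [cyclopropane] = [cyclopropane]₀ × e^(-kt)
Step 2: [cyclopropane] = 1.09 × e^(-0.26 × 24)
Step 3: [cyclopropane] = 1.09 × e^(-6.24)
Step 4: [cyclopropane] = 1.09 × 0.00194986 = 0.002125 M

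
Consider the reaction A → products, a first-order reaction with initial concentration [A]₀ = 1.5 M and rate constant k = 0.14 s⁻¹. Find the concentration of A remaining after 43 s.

0.003645 M

Step 1: For a first-order reaction: [A] = [A]₀ × e^(-kt)
Step 2: [A] = 1.5 × e^(-0.14 × 43)
Step 3: [A] = 1.5 × e^(-6.02)
Step 4: [A] = 1.5 × 0.00242967 = 0.003645 M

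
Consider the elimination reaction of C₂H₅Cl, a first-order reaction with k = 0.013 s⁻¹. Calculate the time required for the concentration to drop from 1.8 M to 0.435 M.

109.2 s

Step 1: For first-order: t = ln([C₂H₅Cl]₀/[C₂H₅Cl])/k
Step 2: t = ln(1.8/0.435)/0.013
Step 3: t = ln(4.138)/0.013
Step 4: t = 1.42/0.013 = 109.2 s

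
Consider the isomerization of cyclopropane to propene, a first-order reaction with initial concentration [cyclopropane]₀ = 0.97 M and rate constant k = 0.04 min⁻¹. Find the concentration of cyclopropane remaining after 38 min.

0.2122 M

Step 1: For a first-order reaction: [cyclopropane] = [cyclopropane]₀ × e^(-kt)
Step 2: [cyclopropane] = 0.97 × e^(-0.04 × 38)
Step 3: [cyclopropane] = 0.97 × e^(-1.52)
Step 4: [cyclopropane] = 0.97 × 0.218712 = 0.2122 M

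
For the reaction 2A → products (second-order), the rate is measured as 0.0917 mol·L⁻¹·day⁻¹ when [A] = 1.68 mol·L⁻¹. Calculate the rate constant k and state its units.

0.03249 (mol·L⁻¹)⁻¹·day⁻¹

Step 1: rate = k[A]^2, so k = rate / [A]^2.
Step 2: k = 0.0917 / (1.68)^2 = 0.0917 / 2.822.
Step 3: k = 0.03249 (mol·L⁻¹)⁻¹·day⁻¹.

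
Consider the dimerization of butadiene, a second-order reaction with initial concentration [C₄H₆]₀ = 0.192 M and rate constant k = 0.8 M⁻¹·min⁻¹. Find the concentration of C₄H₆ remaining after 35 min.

0.03011 M

Step 1: For a second-order reaction: 1/[C₄H₆] = 1/[C₄H₆]₀ + kt
Step 2: 1/[C₄H₆] = 1/0.192 + 0.8 × 35
Step 3: 1/[C₄H₆] = 5.208 + 28 = 33.21
Step 4: [C₄H₆] = 1/33.21 = 0.03011 M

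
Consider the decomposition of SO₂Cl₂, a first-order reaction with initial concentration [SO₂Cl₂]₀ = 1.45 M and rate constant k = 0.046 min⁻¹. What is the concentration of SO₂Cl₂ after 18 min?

0.6335 M

Step 1: For a first-order reaction: [SO₂Cl₂] = [SO₂Cl₂]₀ × e^(-kt)
Step 2: [SO₂Cl₂] = 1.45 × e^(-0.046 × 18)
Step 3: [SO₂Cl₂] = 1.45 × e^(-0.828)
Step 4: [SO₂Cl₂] = 1.45 × 0.436922 = 0.6335 M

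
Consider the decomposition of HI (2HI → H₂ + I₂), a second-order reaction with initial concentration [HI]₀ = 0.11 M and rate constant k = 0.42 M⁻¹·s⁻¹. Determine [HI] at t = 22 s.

0.05455 M

Step 1: For a second-order reaction: 1/[HI] = 1/[HI]₀ + kt
Step 2: 1/[HI] = 1/0.11 + 0.42 × 22
Step 3: 1/[HI] = 9.091 + 9.24 = 18.33
Step 4: [HI] = 1/18.33 = 0.05455 M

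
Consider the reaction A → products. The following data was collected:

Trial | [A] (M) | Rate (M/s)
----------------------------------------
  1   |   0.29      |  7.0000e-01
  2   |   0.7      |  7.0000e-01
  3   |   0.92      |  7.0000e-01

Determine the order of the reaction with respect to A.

zeroth order (0)

Step 1: Compare trials - when concentration changes, rate stays constant.
Step 2: rate₂/rate₁ = 7.0000e-01/7.0000e-01 = 1
Step 3: [A]₂/[A]₁ = 0.7/0.29 = 2.414
Step 4: Since rate ratio ≈ (conc ratio)^0, the reaction is zeroth order.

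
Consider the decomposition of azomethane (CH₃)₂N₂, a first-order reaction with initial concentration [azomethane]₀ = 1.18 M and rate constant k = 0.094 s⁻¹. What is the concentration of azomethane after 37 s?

0.03643 M

Step 1: For a first-order reaction: [azomethane] = [azomethane]₀ × e^(-kt)
Step 2: [azomethane] = 1.18 × e^(-0.094 × 37)
Step 3: [azomethane] = 1.18 × e^(-3.478)
Step 4: [azomethane] = 1.18 × 0.0308691 = 0.03643 M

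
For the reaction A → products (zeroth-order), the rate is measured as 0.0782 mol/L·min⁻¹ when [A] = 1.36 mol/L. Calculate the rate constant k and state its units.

0.0782 mol/L·min⁻¹

Step 1: For a zeroth-order reaction, rate = k (independent of concentration).
Step 2: k = rate = 0.0782 mol/L·min⁻¹.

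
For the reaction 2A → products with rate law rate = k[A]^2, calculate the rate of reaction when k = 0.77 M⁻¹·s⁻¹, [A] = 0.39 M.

0.1171 M/s

Step 1: Identify the rate law: rate = k[A]^2
Step 2: Substitute values: rate = 0.77 × (0.39)^2
Step 3: Calculate: rate = 0.77 × 0.1521 = 0.117117 M/s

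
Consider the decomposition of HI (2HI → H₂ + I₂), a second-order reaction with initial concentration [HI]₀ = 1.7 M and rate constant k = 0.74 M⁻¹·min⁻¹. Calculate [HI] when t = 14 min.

0.09134 M

Step 1: For a second-order reaction: 1/[HI] = 1/[HI]₀ + kt
Step 2: 1/[HI] = 1/1.7 + 0.74 × 14
Step 3: 1/[HI] = 0.5882 + 10.36 = 10.95
Step 4: [HI] = 1/10.95 = 0.09134 M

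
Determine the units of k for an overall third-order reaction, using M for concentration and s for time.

M⁻²·s⁻¹

Step 1: For overall order n, rate = k × (concentration)^n.
Step 2: Rate has units M·s⁻¹; concentration term has units M^3.
Step 3: k = rate / (concentration)^n, so units of k = M^(1-3)·s⁻¹ = M⁻²·s⁻¹.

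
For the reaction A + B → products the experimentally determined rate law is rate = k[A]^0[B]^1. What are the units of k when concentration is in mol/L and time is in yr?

yr⁻¹

Step 1: Overall order = 0 + 1 = 1.
Step 2: rate has units mol/L·yr⁻¹; [A]^0[B]^1 has units (mol/L)^1.
Step 3: k = rate/([A]^0[B]^1), so units of k = (mol/L)^(1-1)·yr⁻¹ = yr⁻¹.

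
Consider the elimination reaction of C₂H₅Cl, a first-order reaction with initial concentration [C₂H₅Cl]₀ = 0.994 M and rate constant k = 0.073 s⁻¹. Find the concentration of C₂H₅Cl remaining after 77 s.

0.003599 M

Step 1: For a first-order reaction: [C₂H₅Cl] = [C₂H₅Cl]₀ × e^(-kt)
Step 2: [C₂H₅Cl] = 0.994 × e^(-0.073 × 77)
Step 3: [C₂H₅Cl] = 0.994 × e^(-5.621)
Step 4: [C₂H₅Cl] = 0.994 × 0.00362102 = 0.003599 M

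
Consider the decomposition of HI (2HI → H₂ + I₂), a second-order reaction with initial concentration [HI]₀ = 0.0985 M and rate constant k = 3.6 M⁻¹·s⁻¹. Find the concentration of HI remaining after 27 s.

0.009315 M

Step 1: For a second-order reaction: 1/[HI] = 1/[HI]₀ + kt
Step 2: 1/[HI] = 1/0.0985 + 3.6 × 27
Step 3: 1/[HI] = 10.15 + 97.2 = 107.4
Step 4: [HI] = 1/107.4 = 0.009315 M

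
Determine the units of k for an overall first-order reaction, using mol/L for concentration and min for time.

min⁻¹

Step 1: For overall order n, rate = k × (concentration)^n.
Step 2: Rate has units mol/L·min⁻¹; concentration term has units (mol/L)^1.
Step 3: k = rate / (concentration)^n, so units of k = (mol/L)^(1-1)·min⁻¹ = min⁻¹.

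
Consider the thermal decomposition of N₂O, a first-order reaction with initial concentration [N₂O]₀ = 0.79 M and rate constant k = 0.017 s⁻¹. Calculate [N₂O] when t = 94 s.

0.1598 M

Step 1: For a first-order reaction: [N₂O] = [N₂O]₀ × e^(-kt)
Step 2: [N₂O] = 0.79 × e^(-0.017 × 94)
Step 3: [N₂O] = 0.79 × e^(-1.598)
Step 4: [N₂O] = 0.79 × 0.202301 = 0.1598 M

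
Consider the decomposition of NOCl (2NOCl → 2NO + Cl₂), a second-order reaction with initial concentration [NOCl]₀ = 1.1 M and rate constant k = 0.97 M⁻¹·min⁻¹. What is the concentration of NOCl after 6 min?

0.1486 M

Step 1: For a second-order reaction: 1/[NOCl] = 1/[NOCl]₀ + kt
Step 2: 1/[NOCl] = 1/1.1 + 0.97 × 6
Step 3: 1/[NOCl] = 0.9091 + 5.82 = 6.729
Step 4: [NOCl] = 1/6.729 = 0.1486 M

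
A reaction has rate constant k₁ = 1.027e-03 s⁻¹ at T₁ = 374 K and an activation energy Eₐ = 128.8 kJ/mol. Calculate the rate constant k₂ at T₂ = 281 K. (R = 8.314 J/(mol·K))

1.142e-09 s⁻¹

Step 1: Use the two-temperature Arrhenius form: ln(k₂/k₁) = -Eₐ/R × (1/T₂ - 1/T₁)
Step 2: Convert Eₐ to J/mol: 128.8 kJ/mol = 128800 J/mol
Step 3: 1/T₂ - 1/T₁ = 1/281 - 1/374 = 8.849221e-04 K⁻¹
Step 4: ln(k₂/k₁) = -128800/8.314 × 8.849221e-04 = -13.70916
Step 5: k₂ = k₁ × exp(-13.70916) = 1.027e-03 × 1.11221e-06 = 1.142e-09 s⁻¹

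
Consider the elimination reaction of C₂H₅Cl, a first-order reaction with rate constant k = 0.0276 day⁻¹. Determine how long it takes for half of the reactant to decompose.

25.11 day

Step 1: For a first-order reaction, t₁/₂ = ln(2)/k
Step 2: t₁/₂ = ln(2)/0.0276
Step 3: t₁/₂ = 0.6931/0.0276 = 25.11 day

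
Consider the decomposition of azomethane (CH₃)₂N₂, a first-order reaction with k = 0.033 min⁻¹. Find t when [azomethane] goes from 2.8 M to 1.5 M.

18.91 min

Step 1: For first-order: t = ln([azomethane]₀/[azomethane])/k
Step 2: t = ln(2.8/1.5)/0.033
Step 3: t = ln(1.867)/0.033
Step 4: t = 0.6242/0.033 = 18.91 min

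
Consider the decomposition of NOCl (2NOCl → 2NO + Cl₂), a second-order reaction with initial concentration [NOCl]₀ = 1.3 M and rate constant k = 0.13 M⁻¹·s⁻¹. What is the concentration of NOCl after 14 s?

0.3862 M

Step 1: For a second-order reaction: 1/[NOCl] = 1/[NOCl]₀ + kt
Step 2: 1/[NOCl] = 1/1.3 + 0.13 × 14
Step 3: 1/[NOCl] = 0.7692 + 1.82 = 2.589
Step 4: [NOCl] = 1/2.589 = 0.3862 M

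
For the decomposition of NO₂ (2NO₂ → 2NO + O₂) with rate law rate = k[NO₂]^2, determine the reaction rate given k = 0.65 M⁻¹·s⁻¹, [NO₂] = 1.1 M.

0.7865 M/s

Step 1: Identify the rate law: rate = k[NO₂]^2
Step 2: Substitute values: rate = 0.65 × (1.1)^2
Step 3: Calculate: rate = 0.65 × 1.21 = 0.7865 M/s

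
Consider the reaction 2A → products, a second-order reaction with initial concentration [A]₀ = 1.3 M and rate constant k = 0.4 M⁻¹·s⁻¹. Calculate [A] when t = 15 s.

0.1477 M

Step 1: For a second-order reaction: 1/[A] = 1/[A]₀ + kt
Step 2: 1/[A] = 1/1.3 + 0.4 × 15
Step 3: 1/[A] = 0.7692 + 6 = 6.769
Step 4: [A] = 1/6.769 = 0.1477 M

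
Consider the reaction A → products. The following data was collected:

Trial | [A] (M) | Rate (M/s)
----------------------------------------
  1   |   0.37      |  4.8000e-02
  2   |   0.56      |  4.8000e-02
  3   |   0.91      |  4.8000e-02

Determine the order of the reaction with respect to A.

zeroth order (0)

Step 1: Compare trials - when concentration changes, rate stays constant.
Step 2: rate₂/rate₁ = 4.8000e-02/4.8000e-02 = 1
Step 3: [A]₂/[A]₁ = 0.56/0.37 = 1.514
Step 4: Since rate ratio ≈ (conc ratio)^0, the reaction is zeroth order.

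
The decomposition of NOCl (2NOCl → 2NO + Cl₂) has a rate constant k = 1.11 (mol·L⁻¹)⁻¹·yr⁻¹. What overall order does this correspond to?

second order (2)

Step 1: The units of k for an nth-order reaction are (concentration)^(1-n)·(time)⁻¹.
Step 2: Here k has units (mol·L⁻¹)⁻¹·yr⁻¹, so the concentration exponent is -1.
Step 3: 1 - n = -1 ⇒ n = 2. The reaction is second order.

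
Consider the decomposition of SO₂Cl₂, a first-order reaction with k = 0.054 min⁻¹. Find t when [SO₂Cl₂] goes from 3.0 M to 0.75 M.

25.67 min

Step 1: For first-order: t = ln([SO₂Cl₂]₀/[SO₂Cl₂])/k
Step 2: t = ln(3.0/0.75)/0.054
Step 3: t = ln(4)/0.054
Step 4: t = 1.386/0.054 = 25.67 min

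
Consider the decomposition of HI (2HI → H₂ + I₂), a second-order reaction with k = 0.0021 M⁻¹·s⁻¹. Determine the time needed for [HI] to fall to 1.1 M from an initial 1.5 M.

115.4 s

Step 1: For second-order: t = (1/[HI] - 1/[HI]₀)/k
Step 2: t = (1/1.1 - 1/1.5)/0.0021
Step 3: t = (0.9091 - 0.6667)/0.0021
Step 4: t = 0.2424/0.0021 = 115.4 s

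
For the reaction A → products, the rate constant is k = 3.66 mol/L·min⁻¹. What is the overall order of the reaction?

zeroth order (0)

Step 1: The units of k for an nth-order reaction are (concentration)^(1-n)·(time)⁻¹.
Step 2: Here k has units mol/L·min⁻¹, so the concentration exponent is 1.
Step 3: 1 - n = 1 ⇒ n = 0. The reaction is zeroth order.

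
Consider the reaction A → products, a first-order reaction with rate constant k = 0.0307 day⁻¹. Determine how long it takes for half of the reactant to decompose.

22.58 day

Step 1: For a first-order reaction, t₁/₂ = ln(2)/k
Step 2: t₁/₂ = ln(2)/0.0307
Step 3: t₁/₂ = 0.6931/0.0307 = 22.58 day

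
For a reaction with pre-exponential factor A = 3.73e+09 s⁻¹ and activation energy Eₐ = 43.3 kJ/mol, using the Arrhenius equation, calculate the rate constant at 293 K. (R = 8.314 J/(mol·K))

7.11e+01 s⁻¹

Step 1: Use the Arrhenius equation: k = A × exp(-Eₐ/RT)
Step 2: Convert Eₐ to J/mol: 43.3 kJ/mol = 43300 J/mol
Step 3: Calculate the exponent: -Eₐ/(RT) = -43300/(8.314 × 293) = -17.77503
Step 4: k = 3.73e+09 × exp(-17.77503)
Step 5: k = 3.73e+09 × 1.90723e-08 = 7.1140e+01 s⁻¹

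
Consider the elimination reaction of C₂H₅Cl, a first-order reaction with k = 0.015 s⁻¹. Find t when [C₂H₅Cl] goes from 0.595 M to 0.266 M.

53.67 s

Step 1: For first-order: t = ln([C₂H₅Cl]₀/[C₂H₅Cl])/k
Step 2: t = ln(0.595/0.266)/0.015
Step 3: t = ln(2.237)/0.015
Step 4: t = 0.8051/0.015 = 53.67 s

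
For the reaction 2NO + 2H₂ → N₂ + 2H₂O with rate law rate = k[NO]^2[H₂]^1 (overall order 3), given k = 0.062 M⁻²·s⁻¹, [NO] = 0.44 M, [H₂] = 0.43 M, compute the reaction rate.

0.005161 M/s

Step 1: The rate law is rate = k[NO]^2[H₂]^1, overall order = 2+1 = 3
Step 2: Substitute values: rate = 0.062 × (0.44)^2 × (0.43)^1
Step 3: rate = 0.062 × 0.1936 × 0.43 = 0.00516138 M/s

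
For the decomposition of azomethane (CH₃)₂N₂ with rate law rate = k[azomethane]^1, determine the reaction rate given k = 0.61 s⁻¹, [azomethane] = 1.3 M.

0.793 M/s

Step 1: Identify the rate law: rate = k[azomethane]^1
Step 2: Substitute values: rate = 0.61 × (1.3)^1
Step 3: Calculate: rate = 0.61 × 1.3 = 0.793 M/s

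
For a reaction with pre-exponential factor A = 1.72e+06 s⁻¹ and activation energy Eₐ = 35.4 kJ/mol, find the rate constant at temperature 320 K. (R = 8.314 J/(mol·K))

2.86e+00 s⁻¹

Step 1: Use the Arrhenius equation: k = A × exp(-Eₐ/RT)
Step 2: Convert Eₐ to J/mol: 35.4 kJ/mol = 35400 J/mol
Step 3: Calculate the exponent: -Eₐ/(RT) = -35400/(8.314 × 320) = -13.30587
Step 4: k = 1.72e+06 × exp(-13.30587)
Step 5: k = 1.72e+06 × 1.66469e-06 = 2.8633e+00 s⁻¹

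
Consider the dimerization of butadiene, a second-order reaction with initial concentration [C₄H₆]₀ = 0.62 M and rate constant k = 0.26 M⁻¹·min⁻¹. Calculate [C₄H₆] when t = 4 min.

0.3769 M

Step 1: For a second-order reaction: 1/[C₄H₆] = 1/[C₄H₆]₀ + kt
Step 2: 1/[C₄H₆] = 1/0.62 + 0.26 × 4
Step 3: 1/[C₄H₆] = 1.613 + 1.04 = 2.653
Step 4: [C₄H₆] = 1/2.653 = 0.3769 M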